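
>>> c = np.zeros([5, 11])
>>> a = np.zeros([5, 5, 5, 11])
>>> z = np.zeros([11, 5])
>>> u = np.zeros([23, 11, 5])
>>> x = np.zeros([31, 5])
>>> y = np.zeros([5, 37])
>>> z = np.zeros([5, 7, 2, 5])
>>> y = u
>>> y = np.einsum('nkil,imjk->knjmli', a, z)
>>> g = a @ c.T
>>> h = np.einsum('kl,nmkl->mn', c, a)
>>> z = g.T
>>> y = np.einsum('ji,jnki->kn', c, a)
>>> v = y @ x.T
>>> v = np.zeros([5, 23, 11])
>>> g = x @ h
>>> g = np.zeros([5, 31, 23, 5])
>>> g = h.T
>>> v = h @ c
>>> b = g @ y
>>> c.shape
(5, 11)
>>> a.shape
(5, 5, 5, 11)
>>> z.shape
(5, 5, 5, 5)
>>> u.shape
(23, 11, 5)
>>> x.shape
(31, 5)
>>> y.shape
(5, 5)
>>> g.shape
(5, 5)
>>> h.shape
(5, 5)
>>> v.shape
(5, 11)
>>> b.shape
(5, 5)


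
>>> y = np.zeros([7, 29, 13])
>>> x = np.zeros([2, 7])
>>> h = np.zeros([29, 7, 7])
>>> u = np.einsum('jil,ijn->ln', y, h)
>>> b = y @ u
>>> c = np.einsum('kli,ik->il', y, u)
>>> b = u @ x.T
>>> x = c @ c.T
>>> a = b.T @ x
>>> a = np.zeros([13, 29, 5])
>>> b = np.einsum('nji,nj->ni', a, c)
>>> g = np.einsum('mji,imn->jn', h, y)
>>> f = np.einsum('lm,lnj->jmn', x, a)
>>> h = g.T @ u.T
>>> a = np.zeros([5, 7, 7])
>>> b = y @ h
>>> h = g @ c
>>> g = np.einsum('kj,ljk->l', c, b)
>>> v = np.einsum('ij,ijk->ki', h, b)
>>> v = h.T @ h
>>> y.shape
(7, 29, 13)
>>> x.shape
(13, 13)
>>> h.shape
(7, 29)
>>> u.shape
(13, 7)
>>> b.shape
(7, 29, 13)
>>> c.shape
(13, 29)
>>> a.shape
(5, 7, 7)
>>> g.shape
(7,)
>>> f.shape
(5, 13, 29)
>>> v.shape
(29, 29)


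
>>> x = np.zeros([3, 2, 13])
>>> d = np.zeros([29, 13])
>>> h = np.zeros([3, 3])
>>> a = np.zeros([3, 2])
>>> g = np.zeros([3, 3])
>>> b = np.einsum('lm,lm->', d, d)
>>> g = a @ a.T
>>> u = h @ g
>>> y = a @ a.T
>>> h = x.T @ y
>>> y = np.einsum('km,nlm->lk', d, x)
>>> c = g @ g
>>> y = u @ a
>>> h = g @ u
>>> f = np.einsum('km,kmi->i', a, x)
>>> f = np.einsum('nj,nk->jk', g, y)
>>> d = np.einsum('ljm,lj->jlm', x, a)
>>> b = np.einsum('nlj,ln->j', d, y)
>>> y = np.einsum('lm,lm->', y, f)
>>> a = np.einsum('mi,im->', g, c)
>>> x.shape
(3, 2, 13)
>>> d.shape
(2, 3, 13)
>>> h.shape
(3, 3)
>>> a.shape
()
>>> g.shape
(3, 3)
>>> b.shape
(13,)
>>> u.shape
(3, 3)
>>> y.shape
()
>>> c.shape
(3, 3)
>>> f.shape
(3, 2)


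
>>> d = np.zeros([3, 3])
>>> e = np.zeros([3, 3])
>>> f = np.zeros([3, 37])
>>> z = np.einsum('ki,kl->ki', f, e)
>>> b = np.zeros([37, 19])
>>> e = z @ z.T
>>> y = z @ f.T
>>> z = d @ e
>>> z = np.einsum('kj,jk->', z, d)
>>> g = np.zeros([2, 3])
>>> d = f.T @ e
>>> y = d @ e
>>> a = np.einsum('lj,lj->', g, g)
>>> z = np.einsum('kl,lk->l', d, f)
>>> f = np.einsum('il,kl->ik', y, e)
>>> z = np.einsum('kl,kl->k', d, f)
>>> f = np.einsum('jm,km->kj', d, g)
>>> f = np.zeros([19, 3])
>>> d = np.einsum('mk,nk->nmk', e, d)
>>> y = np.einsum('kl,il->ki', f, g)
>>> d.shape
(37, 3, 3)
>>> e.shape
(3, 3)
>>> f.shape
(19, 3)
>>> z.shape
(37,)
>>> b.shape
(37, 19)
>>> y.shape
(19, 2)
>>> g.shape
(2, 3)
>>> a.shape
()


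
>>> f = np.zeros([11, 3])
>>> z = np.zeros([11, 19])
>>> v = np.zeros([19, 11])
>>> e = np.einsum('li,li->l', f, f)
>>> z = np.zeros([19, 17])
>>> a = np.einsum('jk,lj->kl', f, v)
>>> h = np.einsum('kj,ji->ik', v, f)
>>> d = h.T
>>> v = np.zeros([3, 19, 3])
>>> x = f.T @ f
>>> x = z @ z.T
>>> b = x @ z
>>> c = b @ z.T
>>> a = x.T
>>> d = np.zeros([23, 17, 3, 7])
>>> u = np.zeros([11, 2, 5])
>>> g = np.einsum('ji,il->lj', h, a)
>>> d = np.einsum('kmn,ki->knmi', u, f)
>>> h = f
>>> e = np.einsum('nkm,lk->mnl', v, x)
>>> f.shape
(11, 3)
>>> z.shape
(19, 17)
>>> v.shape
(3, 19, 3)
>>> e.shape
(3, 3, 19)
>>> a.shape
(19, 19)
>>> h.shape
(11, 3)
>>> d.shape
(11, 5, 2, 3)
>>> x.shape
(19, 19)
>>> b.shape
(19, 17)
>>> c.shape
(19, 19)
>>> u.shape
(11, 2, 5)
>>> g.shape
(19, 3)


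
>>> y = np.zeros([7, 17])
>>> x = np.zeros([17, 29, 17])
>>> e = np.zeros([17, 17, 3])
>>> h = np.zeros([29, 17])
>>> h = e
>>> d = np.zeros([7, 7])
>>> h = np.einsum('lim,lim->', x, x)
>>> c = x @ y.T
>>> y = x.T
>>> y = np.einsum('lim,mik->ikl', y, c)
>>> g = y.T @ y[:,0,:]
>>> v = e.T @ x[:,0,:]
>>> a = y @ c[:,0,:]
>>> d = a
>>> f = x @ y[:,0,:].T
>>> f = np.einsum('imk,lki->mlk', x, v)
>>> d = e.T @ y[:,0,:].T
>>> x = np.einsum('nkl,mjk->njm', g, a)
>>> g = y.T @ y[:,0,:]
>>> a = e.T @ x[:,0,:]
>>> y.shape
(29, 7, 17)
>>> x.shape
(17, 7, 29)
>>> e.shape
(17, 17, 3)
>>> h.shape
()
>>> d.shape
(3, 17, 29)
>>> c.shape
(17, 29, 7)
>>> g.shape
(17, 7, 17)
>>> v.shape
(3, 17, 17)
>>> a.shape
(3, 17, 29)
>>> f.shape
(29, 3, 17)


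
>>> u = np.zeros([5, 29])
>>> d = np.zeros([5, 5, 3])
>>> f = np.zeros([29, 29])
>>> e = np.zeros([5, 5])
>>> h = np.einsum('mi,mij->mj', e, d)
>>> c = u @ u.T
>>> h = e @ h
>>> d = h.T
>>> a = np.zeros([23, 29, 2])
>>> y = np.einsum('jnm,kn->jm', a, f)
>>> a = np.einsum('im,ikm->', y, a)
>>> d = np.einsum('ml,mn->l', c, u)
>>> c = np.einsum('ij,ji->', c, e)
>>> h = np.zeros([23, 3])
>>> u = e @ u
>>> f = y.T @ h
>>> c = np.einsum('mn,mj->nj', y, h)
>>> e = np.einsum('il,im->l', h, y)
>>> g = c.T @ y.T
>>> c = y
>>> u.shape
(5, 29)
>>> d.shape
(5,)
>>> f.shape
(2, 3)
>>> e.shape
(3,)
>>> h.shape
(23, 3)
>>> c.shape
(23, 2)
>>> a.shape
()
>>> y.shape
(23, 2)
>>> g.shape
(3, 23)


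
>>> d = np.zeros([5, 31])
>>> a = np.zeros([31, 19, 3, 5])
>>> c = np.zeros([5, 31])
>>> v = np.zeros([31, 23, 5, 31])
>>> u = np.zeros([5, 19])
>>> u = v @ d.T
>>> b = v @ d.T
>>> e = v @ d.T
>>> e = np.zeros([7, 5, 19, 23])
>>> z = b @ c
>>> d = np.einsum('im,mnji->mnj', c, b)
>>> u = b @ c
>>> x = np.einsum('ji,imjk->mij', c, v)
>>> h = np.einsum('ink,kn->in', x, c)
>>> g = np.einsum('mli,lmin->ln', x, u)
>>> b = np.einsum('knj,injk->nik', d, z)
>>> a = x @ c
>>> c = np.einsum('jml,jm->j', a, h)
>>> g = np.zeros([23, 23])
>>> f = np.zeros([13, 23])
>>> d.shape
(31, 23, 5)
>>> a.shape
(23, 31, 31)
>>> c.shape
(23,)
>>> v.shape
(31, 23, 5, 31)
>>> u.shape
(31, 23, 5, 31)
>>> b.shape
(23, 31, 31)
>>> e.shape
(7, 5, 19, 23)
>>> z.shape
(31, 23, 5, 31)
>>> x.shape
(23, 31, 5)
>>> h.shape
(23, 31)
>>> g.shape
(23, 23)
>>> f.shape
(13, 23)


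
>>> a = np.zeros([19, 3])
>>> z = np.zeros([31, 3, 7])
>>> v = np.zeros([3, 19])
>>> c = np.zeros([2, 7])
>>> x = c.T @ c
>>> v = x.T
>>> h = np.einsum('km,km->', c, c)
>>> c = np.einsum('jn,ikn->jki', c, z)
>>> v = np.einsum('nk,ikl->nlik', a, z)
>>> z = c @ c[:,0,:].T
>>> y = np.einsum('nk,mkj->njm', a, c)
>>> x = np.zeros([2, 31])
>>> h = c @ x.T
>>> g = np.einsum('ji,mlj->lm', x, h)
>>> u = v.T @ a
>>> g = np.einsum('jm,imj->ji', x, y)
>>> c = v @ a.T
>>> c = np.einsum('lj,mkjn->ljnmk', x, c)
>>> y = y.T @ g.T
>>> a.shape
(19, 3)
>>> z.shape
(2, 3, 2)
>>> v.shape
(19, 7, 31, 3)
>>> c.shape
(2, 31, 19, 19, 7)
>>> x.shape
(2, 31)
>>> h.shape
(2, 3, 2)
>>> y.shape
(2, 31, 2)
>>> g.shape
(2, 19)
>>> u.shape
(3, 31, 7, 3)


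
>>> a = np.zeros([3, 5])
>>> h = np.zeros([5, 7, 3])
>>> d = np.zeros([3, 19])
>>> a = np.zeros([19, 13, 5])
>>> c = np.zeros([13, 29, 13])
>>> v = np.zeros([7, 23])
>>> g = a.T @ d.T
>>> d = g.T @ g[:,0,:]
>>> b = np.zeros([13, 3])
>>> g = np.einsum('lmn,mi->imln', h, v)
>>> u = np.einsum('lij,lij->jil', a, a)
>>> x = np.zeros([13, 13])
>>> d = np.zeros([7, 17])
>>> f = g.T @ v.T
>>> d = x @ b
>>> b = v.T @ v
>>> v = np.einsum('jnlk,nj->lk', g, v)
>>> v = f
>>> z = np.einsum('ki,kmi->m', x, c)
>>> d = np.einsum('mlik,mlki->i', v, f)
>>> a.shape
(19, 13, 5)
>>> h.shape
(5, 7, 3)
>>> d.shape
(7,)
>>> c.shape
(13, 29, 13)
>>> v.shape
(3, 5, 7, 7)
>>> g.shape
(23, 7, 5, 3)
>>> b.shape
(23, 23)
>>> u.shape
(5, 13, 19)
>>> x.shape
(13, 13)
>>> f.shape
(3, 5, 7, 7)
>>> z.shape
(29,)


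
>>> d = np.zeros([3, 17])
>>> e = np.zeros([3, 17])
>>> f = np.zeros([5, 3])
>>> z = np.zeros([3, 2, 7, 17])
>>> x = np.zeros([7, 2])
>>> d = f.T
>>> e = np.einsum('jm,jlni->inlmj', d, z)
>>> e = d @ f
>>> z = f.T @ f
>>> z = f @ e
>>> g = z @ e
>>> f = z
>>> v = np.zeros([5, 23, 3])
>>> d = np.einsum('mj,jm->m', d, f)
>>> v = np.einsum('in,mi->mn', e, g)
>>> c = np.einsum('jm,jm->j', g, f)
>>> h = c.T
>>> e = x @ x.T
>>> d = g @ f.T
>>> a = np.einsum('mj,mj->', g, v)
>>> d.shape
(5, 5)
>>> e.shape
(7, 7)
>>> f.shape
(5, 3)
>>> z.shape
(5, 3)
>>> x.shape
(7, 2)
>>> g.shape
(5, 3)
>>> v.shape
(5, 3)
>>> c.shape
(5,)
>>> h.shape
(5,)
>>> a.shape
()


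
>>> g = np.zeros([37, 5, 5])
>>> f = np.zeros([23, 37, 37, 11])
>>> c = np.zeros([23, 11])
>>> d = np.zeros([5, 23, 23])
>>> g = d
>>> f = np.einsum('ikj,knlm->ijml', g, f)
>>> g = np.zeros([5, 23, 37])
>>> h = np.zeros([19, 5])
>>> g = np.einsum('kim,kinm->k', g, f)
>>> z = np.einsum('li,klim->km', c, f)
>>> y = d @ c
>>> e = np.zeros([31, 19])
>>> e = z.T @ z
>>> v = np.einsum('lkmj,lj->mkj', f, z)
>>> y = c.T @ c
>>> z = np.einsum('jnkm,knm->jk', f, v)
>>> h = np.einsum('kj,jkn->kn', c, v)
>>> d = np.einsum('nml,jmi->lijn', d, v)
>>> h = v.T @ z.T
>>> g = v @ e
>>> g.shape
(11, 23, 37)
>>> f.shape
(5, 23, 11, 37)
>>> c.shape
(23, 11)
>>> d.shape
(23, 37, 11, 5)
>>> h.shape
(37, 23, 5)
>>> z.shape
(5, 11)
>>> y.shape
(11, 11)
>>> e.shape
(37, 37)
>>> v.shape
(11, 23, 37)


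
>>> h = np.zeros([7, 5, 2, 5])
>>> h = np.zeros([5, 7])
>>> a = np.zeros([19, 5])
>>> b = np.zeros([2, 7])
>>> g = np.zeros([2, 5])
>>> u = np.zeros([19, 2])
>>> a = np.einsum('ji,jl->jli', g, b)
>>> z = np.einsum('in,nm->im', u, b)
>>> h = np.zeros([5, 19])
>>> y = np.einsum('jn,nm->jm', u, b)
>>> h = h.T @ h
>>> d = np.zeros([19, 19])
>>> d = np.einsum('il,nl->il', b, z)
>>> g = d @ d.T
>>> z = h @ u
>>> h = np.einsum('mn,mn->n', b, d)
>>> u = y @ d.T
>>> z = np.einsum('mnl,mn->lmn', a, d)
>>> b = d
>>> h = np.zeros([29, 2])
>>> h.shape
(29, 2)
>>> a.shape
(2, 7, 5)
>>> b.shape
(2, 7)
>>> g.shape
(2, 2)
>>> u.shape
(19, 2)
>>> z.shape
(5, 2, 7)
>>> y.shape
(19, 7)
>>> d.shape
(2, 7)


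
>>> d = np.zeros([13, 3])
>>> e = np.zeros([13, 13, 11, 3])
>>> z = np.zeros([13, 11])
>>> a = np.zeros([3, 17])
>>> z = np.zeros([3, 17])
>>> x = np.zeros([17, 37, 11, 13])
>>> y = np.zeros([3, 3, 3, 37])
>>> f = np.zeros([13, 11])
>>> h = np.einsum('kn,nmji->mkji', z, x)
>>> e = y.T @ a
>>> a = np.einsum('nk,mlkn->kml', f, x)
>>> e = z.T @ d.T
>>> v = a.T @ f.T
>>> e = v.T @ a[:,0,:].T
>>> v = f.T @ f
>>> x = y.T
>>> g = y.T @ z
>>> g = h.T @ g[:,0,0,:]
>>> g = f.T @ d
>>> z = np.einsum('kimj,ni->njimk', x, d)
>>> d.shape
(13, 3)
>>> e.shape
(13, 17, 11)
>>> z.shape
(13, 3, 3, 3, 37)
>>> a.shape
(11, 17, 37)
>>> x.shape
(37, 3, 3, 3)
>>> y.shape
(3, 3, 3, 37)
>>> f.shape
(13, 11)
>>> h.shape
(37, 3, 11, 13)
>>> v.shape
(11, 11)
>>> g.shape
(11, 3)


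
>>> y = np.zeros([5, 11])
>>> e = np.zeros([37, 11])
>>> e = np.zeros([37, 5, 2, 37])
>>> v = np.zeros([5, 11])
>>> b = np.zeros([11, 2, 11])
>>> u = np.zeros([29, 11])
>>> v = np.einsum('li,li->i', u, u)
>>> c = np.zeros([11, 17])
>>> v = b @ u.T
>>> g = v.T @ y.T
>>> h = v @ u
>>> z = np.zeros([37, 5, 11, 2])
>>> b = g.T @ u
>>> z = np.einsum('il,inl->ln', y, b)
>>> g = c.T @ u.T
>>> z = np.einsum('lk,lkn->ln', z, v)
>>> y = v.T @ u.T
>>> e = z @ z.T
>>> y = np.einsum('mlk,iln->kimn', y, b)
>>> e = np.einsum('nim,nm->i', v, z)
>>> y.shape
(29, 5, 29, 11)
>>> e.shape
(2,)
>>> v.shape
(11, 2, 29)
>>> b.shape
(5, 2, 11)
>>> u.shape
(29, 11)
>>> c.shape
(11, 17)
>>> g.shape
(17, 29)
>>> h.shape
(11, 2, 11)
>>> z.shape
(11, 29)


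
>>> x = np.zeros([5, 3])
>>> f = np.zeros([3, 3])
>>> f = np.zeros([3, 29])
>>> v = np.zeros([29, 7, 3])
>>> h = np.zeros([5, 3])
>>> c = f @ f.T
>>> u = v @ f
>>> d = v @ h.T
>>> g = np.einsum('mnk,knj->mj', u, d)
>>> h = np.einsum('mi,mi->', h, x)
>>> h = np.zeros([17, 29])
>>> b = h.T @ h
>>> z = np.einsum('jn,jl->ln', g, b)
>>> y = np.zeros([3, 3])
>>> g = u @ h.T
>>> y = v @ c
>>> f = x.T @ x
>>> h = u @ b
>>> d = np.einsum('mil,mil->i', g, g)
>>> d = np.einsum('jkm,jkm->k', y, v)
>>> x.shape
(5, 3)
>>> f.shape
(3, 3)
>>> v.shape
(29, 7, 3)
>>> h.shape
(29, 7, 29)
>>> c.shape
(3, 3)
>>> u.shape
(29, 7, 29)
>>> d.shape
(7,)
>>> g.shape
(29, 7, 17)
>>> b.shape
(29, 29)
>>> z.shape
(29, 5)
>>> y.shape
(29, 7, 3)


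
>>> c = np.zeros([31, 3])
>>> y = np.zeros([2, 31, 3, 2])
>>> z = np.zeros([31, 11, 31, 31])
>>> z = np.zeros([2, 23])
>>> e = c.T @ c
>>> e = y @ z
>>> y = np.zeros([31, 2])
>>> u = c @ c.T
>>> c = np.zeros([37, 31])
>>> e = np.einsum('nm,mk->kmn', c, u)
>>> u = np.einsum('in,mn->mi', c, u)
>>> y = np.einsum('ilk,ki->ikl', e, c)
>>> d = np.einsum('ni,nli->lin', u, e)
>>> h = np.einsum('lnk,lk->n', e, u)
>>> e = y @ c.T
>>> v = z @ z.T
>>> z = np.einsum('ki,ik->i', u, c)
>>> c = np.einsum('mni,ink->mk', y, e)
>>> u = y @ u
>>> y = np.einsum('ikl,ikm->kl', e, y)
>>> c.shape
(31, 37)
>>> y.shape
(37, 37)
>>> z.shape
(37,)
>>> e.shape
(31, 37, 37)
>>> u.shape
(31, 37, 37)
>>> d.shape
(31, 37, 31)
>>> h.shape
(31,)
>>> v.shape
(2, 2)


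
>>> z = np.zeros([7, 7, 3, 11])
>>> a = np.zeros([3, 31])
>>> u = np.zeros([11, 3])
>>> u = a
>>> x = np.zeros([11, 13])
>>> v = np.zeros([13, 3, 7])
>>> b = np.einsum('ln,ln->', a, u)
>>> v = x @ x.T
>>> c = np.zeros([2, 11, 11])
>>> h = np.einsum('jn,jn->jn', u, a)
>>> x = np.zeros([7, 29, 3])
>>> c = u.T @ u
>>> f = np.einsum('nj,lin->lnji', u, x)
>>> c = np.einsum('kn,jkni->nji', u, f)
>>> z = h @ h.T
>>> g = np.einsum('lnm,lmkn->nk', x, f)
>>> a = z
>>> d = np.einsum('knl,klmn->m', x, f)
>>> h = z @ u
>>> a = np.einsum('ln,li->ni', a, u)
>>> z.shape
(3, 3)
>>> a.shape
(3, 31)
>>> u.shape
(3, 31)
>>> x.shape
(7, 29, 3)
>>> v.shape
(11, 11)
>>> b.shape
()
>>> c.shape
(31, 7, 29)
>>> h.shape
(3, 31)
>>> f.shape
(7, 3, 31, 29)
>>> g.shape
(29, 31)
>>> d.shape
(31,)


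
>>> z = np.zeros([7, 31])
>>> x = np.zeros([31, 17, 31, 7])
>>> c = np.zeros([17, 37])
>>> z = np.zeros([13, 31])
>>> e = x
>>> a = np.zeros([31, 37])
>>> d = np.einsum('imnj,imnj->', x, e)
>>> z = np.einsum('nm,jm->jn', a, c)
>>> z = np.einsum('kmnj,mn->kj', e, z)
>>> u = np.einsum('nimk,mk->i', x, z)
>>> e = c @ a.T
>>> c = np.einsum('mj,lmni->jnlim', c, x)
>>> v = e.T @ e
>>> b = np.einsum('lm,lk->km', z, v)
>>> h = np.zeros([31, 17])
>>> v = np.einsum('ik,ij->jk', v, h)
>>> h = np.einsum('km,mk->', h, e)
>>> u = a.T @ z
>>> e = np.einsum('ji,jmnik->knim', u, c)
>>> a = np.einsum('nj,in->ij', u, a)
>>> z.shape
(31, 7)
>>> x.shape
(31, 17, 31, 7)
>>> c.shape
(37, 31, 31, 7, 17)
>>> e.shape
(17, 31, 7, 31)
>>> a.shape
(31, 7)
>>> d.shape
()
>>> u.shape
(37, 7)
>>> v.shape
(17, 31)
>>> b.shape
(31, 7)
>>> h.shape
()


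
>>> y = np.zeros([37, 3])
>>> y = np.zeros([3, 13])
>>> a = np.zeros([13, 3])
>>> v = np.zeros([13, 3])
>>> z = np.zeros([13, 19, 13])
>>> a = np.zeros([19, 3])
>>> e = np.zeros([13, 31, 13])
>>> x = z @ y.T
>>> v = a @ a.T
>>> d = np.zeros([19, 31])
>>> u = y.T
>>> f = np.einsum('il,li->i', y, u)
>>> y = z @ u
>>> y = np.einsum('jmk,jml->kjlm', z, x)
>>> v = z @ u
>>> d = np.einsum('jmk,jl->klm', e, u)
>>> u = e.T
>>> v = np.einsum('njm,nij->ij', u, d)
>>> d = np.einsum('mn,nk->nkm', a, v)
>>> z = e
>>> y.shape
(13, 13, 3, 19)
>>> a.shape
(19, 3)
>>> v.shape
(3, 31)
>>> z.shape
(13, 31, 13)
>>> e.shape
(13, 31, 13)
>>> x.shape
(13, 19, 3)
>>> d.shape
(3, 31, 19)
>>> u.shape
(13, 31, 13)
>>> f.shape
(3,)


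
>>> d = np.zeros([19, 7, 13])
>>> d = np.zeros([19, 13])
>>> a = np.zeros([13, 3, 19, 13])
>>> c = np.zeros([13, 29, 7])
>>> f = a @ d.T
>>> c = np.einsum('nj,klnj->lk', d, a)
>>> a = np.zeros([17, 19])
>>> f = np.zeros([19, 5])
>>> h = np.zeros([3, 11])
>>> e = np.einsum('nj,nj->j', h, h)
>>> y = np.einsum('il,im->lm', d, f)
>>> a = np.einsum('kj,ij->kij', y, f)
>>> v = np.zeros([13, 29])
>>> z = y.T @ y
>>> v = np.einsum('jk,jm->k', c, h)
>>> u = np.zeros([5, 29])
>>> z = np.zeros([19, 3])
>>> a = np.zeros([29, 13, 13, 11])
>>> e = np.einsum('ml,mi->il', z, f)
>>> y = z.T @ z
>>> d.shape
(19, 13)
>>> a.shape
(29, 13, 13, 11)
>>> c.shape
(3, 13)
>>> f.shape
(19, 5)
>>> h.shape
(3, 11)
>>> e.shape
(5, 3)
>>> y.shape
(3, 3)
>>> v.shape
(13,)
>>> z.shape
(19, 3)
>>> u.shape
(5, 29)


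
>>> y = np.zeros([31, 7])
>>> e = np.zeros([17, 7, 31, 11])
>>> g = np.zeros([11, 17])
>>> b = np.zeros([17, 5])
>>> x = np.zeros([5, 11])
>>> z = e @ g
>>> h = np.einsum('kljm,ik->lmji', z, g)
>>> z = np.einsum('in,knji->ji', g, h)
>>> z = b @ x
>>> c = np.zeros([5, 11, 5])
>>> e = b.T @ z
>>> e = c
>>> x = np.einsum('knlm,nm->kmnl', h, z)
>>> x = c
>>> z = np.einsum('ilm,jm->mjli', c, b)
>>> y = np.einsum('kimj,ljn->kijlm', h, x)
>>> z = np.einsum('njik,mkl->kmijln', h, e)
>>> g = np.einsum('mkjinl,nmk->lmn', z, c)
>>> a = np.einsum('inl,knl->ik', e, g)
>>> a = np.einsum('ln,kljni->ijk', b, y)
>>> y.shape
(7, 17, 11, 5, 31)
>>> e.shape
(5, 11, 5)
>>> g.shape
(7, 11, 5)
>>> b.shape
(17, 5)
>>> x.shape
(5, 11, 5)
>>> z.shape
(11, 5, 31, 17, 5, 7)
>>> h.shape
(7, 17, 31, 11)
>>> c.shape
(5, 11, 5)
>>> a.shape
(31, 11, 7)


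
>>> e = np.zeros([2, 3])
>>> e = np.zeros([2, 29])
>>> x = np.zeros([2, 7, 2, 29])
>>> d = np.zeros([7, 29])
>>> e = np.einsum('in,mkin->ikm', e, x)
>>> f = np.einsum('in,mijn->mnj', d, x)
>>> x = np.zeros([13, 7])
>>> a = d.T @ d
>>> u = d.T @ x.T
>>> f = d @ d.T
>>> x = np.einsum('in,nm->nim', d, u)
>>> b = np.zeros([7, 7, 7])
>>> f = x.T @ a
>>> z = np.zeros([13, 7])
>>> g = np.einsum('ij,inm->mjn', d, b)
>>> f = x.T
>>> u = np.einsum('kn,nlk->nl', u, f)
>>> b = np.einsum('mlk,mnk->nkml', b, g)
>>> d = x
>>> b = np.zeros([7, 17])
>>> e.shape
(2, 7, 2)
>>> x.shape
(29, 7, 13)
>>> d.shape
(29, 7, 13)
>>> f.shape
(13, 7, 29)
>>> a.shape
(29, 29)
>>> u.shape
(13, 7)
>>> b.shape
(7, 17)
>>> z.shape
(13, 7)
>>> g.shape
(7, 29, 7)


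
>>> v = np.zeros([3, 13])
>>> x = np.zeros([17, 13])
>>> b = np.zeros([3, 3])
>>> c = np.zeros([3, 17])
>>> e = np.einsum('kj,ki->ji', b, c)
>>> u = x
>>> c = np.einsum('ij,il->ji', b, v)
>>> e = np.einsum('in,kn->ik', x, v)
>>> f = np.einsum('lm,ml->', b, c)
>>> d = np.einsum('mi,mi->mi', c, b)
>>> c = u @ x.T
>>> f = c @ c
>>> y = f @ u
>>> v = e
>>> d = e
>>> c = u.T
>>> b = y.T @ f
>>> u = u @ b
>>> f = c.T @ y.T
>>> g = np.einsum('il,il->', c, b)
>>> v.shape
(17, 3)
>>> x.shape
(17, 13)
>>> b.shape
(13, 17)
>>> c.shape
(13, 17)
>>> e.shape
(17, 3)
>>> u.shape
(17, 17)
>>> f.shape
(17, 17)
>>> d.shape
(17, 3)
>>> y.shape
(17, 13)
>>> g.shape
()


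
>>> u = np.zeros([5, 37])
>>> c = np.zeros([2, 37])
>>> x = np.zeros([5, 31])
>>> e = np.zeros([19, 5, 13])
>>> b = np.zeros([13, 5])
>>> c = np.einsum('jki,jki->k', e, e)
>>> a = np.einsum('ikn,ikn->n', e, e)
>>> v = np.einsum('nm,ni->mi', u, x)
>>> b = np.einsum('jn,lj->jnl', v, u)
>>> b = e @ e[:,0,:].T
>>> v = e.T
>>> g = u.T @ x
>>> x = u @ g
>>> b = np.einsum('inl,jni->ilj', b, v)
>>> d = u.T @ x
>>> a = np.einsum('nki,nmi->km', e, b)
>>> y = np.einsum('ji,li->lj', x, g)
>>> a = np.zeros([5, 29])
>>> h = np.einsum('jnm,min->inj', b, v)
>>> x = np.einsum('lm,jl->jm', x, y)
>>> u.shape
(5, 37)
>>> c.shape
(5,)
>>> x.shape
(37, 31)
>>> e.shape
(19, 5, 13)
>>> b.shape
(19, 19, 13)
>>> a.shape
(5, 29)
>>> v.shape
(13, 5, 19)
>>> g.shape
(37, 31)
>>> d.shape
(37, 31)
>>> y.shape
(37, 5)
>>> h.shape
(5, 19, 19)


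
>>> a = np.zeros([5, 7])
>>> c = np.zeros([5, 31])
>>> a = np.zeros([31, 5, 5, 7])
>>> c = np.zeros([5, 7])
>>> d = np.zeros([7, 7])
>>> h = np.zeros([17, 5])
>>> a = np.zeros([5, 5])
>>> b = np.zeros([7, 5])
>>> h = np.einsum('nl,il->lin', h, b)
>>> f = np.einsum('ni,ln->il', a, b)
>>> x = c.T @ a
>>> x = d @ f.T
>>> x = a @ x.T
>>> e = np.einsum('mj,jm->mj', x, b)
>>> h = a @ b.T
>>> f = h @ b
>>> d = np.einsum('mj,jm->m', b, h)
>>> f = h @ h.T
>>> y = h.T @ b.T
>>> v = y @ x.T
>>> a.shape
(5, 5)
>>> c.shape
(5, 7)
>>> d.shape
(7,)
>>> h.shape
(5, 7)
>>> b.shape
(7, 5)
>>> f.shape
(5, 5)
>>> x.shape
(5, 7)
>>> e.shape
(5, 7)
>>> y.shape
(7, 7)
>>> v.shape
(7, 5)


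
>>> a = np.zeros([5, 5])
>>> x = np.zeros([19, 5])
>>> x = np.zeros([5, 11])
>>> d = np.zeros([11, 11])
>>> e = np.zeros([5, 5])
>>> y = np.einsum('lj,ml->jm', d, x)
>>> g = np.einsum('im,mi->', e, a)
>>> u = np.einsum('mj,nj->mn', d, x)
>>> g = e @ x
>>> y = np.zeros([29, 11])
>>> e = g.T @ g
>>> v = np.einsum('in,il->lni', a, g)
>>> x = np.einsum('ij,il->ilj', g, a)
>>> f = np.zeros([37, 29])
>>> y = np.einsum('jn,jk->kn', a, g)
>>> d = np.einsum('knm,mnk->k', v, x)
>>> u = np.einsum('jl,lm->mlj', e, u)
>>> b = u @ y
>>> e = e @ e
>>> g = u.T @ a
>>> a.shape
(5, 5)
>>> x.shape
(5, 5, 11)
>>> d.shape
(11,)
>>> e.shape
(11, 11)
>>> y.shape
(11, 5)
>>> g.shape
(11, 11, 5)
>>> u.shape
(5, 11, 11)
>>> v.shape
(11, 5, 5)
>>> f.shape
(37, 29)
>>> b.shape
(5, 11, 5)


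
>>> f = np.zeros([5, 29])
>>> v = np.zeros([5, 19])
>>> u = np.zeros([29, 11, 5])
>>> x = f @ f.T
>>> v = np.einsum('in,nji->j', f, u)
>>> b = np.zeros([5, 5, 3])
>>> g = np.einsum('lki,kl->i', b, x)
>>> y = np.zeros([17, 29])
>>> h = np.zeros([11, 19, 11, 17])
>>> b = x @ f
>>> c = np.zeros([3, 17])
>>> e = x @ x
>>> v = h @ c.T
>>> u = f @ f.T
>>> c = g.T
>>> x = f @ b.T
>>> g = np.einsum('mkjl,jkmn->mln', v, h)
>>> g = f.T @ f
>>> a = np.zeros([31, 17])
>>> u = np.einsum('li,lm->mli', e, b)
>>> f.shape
(5, 29)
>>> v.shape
(11, 19, 11, 3)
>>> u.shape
(29, 5, 5)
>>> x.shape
(5, 5)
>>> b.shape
(5, 29)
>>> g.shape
(29, 29)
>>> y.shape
(17, 29)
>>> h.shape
(11, 19, 11, 17)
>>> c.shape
(3,)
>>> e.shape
(5, 5)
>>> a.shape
(31, 17)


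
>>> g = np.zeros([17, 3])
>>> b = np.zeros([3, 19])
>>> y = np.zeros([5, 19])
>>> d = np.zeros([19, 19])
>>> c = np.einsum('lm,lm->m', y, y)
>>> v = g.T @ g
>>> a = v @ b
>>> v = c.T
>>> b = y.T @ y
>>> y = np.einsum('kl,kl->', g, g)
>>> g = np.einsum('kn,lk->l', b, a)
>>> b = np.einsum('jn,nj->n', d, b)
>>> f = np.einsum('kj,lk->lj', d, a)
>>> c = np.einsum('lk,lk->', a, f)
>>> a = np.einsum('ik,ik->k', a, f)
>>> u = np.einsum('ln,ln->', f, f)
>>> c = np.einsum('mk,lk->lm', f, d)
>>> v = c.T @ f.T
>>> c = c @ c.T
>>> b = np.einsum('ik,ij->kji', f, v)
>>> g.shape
(3,)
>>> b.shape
(19, 3, 3)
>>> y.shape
()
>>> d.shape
(19, 19)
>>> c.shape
(19, 19)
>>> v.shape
(3, 3)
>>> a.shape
(19,)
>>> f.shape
(3, 19)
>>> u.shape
()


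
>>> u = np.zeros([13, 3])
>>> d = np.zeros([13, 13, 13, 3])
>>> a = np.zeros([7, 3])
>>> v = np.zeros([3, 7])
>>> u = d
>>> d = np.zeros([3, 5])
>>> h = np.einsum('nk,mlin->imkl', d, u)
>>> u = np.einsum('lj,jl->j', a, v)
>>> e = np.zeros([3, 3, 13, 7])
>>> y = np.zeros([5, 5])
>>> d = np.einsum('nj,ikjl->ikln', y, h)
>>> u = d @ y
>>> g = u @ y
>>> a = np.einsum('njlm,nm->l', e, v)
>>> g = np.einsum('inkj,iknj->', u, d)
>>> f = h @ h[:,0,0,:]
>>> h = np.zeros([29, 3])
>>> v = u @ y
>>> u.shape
(13, 13, 13, 5)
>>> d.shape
(13, 13, 13, 5)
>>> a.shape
(13,)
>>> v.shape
(13, 13, 13, 5)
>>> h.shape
(29, 3)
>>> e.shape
(3, 3, 13, 7)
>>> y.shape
(5, 5)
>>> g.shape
()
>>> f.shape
(13, 13, 5, 13)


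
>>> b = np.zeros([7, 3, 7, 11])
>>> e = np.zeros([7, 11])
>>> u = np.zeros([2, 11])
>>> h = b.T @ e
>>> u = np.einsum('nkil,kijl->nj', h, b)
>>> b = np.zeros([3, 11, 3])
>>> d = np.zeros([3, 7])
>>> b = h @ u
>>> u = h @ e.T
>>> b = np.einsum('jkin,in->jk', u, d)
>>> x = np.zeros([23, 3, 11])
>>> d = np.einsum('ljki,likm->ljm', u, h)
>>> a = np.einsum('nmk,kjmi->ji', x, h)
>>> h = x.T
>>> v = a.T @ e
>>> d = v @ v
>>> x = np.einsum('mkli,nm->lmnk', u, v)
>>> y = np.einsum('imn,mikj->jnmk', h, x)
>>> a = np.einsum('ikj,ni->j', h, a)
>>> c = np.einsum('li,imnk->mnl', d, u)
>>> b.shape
(11, 7)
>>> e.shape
(7, 11)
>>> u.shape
(11, 7, 3, 7)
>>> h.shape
(11, 3, 23)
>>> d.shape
(11, 11)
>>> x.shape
(3, 11, 11, 7)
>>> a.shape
(23,)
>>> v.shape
(11, 11)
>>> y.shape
(7, 23, 3, 11)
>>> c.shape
(7, 3, 11)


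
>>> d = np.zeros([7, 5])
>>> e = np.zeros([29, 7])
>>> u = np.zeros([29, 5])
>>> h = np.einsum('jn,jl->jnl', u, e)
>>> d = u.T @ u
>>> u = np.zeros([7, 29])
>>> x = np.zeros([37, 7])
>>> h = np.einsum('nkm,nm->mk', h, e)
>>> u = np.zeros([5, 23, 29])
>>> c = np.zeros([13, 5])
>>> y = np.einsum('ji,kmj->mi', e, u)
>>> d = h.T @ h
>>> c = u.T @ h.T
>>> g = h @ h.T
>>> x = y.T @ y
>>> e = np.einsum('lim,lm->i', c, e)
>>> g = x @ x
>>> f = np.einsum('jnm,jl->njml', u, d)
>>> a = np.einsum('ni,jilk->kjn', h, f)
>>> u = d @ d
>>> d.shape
(5, 5)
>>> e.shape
(23,)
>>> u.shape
(5, 5)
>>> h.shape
(7, 5)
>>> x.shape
(7, 7)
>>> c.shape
(29, 23, 7)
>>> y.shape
(23, 7)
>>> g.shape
(7, 7)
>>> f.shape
(23, 5, 29, 5)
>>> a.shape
(5, 23, 7)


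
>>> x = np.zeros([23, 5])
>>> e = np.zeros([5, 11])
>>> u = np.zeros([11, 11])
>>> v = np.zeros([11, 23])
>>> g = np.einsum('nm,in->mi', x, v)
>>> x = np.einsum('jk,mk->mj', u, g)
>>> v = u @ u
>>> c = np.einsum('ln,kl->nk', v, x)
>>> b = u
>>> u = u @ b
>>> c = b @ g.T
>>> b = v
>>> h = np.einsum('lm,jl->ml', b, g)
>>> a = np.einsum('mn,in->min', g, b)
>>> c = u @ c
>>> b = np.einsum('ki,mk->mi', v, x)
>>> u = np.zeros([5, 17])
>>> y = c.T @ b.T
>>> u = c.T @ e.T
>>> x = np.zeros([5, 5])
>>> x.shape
(5, 5)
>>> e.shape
(5, 11)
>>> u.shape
(5, 5)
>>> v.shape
(11, 11)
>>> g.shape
(5, 11)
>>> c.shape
(11, 5)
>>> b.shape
(5, 11)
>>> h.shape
(11, 11)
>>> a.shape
(5, 11, 11)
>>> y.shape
(5, 5)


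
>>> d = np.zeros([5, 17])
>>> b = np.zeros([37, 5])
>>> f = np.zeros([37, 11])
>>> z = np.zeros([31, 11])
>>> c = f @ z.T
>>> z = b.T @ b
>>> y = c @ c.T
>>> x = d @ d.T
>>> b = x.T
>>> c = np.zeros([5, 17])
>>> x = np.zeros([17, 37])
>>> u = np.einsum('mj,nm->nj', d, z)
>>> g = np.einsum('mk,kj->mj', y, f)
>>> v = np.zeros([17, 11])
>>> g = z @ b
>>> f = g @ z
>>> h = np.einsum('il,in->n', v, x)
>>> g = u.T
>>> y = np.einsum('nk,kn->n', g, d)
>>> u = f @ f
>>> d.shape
(5, 17)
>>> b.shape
(5, 5)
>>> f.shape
(5, 5)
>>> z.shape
(5, 5)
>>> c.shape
(5, 17)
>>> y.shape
(17,)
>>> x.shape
(17, 37)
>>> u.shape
(5, 5)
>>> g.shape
(17, 5)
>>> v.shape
(17, 11)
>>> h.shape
(37,)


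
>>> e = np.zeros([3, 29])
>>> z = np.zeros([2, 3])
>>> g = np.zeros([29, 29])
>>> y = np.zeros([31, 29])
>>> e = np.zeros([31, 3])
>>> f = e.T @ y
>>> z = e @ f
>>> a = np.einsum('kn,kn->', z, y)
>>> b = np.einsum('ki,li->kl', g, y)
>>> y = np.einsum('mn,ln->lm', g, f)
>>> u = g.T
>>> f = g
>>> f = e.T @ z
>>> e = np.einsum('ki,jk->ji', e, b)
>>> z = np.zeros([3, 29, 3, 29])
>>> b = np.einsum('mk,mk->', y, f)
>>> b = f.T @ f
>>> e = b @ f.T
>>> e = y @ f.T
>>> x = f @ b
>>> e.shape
(3, 3)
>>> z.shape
(3, 29, 3, 29)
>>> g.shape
(29, 29)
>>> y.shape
(3, 29)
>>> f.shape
(3, 29)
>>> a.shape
()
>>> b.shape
(29, 29)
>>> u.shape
(29, 29)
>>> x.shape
(3, 29)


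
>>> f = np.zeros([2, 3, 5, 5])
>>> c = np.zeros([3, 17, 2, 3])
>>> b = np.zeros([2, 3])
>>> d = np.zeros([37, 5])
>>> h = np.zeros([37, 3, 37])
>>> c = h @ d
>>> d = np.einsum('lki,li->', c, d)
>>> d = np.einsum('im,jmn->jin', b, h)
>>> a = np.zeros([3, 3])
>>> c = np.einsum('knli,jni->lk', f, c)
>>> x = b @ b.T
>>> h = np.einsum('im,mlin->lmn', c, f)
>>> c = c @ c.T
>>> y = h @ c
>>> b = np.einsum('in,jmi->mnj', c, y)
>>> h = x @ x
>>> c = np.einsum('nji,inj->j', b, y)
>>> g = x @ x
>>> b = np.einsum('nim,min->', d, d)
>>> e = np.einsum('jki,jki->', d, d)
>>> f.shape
(2, 3, 5, 5)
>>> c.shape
(5,)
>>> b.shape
()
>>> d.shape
(37, 2, 37)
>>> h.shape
(2, 2)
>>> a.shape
(3, 3)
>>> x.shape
(2, 2)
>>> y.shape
(3, 2, 5)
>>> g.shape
(2, 2)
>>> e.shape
()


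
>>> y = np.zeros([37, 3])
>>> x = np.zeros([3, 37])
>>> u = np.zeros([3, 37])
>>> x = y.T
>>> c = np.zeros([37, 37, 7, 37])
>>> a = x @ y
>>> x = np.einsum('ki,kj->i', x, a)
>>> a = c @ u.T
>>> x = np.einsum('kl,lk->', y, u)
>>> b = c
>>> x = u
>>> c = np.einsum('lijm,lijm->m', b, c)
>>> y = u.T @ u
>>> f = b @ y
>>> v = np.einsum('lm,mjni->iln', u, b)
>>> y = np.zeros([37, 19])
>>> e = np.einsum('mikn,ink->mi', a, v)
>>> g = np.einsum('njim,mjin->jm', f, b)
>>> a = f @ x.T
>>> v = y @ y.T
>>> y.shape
(37, 19)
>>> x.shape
(3, 37)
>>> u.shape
(3, 37)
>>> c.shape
(37,)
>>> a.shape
(37, 37, 7, 3)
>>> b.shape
(37, 37, 7, 37)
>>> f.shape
(37, 37, 7, 37)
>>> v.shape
(37, 37)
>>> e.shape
(37, 37)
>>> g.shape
(37, 37)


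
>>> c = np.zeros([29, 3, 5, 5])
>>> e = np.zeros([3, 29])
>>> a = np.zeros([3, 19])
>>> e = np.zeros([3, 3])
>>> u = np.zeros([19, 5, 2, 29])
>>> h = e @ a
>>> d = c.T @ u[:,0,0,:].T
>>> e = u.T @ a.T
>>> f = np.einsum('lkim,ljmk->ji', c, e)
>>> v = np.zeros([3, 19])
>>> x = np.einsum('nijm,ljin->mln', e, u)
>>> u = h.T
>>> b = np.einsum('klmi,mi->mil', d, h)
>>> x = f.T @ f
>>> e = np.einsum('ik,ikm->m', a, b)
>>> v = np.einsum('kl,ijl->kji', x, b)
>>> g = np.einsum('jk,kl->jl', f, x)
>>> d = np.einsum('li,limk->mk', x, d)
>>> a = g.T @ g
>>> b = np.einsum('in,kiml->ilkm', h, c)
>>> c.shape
(29, 3, 5, 5)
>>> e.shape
(5,)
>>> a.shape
(5, 5)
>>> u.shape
(19, 3)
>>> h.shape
(3, 19)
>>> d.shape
(3, 19)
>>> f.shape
(2, 5)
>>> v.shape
(5, 19, 3)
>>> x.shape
(5, 5)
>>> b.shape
(3, 5, 29, 5)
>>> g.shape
(2, 5)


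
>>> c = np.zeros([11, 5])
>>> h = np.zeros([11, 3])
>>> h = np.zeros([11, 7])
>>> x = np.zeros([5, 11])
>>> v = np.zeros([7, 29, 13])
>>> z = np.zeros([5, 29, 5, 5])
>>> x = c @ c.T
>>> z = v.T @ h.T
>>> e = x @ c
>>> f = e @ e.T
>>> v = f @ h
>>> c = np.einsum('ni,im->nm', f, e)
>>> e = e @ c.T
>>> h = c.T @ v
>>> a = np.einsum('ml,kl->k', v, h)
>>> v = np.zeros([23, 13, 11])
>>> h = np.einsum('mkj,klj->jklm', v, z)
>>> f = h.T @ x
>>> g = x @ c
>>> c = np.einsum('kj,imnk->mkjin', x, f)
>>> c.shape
(29, 11, 11, 23, 13)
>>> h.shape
(11, 13, 29, 23)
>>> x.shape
(11, 11)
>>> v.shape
(23, 13, 11)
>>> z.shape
(13, 29, 11)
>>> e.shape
(11, 11)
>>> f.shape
(23, 29, 13, 11)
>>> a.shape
(5,)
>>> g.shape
(11, 5)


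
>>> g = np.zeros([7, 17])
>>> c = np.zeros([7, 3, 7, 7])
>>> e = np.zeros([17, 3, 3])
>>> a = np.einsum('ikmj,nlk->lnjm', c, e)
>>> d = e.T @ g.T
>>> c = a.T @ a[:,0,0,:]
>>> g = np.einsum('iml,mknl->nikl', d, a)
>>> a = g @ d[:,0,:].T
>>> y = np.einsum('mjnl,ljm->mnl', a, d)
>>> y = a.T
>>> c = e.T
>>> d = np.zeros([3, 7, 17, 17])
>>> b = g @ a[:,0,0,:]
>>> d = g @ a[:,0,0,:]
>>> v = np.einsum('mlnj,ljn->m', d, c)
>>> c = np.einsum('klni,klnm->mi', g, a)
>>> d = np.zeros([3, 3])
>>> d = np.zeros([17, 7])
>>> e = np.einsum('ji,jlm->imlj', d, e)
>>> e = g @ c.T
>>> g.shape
(7, 3, 17, 7)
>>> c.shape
(3, 7)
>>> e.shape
(7, 3, 17, 3)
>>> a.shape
(7, 3, 17, 3)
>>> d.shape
(17, 7)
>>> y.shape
(3, 17, 3, 7)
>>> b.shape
(7, 3, 17, 3)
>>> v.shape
(7,)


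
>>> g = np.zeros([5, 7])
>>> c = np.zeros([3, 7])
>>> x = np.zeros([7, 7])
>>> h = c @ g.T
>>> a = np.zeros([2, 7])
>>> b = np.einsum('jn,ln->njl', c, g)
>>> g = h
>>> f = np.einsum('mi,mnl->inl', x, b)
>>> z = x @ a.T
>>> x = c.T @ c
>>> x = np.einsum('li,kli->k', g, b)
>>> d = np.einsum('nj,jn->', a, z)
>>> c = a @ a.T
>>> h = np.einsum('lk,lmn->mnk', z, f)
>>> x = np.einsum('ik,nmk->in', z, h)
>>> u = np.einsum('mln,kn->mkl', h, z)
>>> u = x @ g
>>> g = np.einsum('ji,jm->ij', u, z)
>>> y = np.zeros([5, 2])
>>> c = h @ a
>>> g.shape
(5, 7)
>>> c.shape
(3, 5, 7)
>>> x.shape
(7, 3)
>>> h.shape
(3, 5, 2)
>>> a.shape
(2, 7)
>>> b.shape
(7, 3, 5)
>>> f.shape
(7, 3, 5)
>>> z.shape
(7, 2)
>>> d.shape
()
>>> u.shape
(7, 5)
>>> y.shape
(5, 2)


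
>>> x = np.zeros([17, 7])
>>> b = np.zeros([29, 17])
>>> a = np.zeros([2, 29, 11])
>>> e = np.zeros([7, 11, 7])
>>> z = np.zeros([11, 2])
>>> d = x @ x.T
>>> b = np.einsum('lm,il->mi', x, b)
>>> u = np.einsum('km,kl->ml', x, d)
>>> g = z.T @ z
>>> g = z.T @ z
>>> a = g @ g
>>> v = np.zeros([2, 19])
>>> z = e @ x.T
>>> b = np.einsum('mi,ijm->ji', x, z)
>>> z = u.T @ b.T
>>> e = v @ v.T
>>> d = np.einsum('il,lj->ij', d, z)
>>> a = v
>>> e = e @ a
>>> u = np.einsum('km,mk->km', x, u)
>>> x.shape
(17, 7)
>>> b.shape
(11, 7)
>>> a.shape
(2, 19)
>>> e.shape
(2, 19)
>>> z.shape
(17, 11)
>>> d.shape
(17, 11)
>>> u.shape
(17, 7)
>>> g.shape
(2, 2)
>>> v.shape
(2, 19)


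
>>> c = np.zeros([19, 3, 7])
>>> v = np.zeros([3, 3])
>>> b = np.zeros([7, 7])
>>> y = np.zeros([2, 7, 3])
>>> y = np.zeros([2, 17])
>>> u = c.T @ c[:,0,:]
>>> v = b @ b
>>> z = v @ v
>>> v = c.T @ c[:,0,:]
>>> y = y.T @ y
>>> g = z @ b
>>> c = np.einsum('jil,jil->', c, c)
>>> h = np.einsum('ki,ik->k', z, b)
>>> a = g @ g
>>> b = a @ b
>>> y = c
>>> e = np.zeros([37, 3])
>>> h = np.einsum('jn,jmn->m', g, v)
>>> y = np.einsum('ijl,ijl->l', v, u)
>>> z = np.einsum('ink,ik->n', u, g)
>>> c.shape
()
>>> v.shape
(7, 3, 7)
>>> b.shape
(7, 7)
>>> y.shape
(7,)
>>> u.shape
(7, 3, 7)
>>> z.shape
(3,)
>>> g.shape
(7, 7)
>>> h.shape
(3,)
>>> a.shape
(7, 7)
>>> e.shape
(37, 3)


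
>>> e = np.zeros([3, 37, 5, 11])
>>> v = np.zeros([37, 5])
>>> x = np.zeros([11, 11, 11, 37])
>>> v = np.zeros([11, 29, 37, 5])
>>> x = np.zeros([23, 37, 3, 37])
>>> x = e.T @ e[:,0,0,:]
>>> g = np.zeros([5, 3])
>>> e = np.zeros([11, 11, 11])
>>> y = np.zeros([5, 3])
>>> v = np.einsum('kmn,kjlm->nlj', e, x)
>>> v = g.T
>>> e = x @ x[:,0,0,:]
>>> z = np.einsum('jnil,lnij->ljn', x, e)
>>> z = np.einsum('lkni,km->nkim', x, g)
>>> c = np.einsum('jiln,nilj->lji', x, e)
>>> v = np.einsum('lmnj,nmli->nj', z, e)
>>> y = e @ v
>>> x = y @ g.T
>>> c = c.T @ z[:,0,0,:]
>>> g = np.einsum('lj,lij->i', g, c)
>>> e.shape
(11, 5, 37, 11)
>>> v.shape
(11, 3)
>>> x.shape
(11, 5, 37, 5)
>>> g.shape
(11,)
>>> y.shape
(11, 5, 37, 3)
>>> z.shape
(37, 5, 11, 3)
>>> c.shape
(5, 11, 3)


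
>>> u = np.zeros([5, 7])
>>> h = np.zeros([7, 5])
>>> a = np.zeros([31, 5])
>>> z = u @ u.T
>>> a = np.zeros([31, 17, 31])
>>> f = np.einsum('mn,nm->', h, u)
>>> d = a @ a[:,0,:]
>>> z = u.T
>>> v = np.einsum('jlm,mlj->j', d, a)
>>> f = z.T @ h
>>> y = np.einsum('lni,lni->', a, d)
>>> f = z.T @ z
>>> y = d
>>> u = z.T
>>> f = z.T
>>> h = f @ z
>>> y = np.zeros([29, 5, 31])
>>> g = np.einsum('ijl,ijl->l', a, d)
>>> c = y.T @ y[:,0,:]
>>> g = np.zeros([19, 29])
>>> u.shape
(5, 7)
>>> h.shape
(5, 5)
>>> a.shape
(31, 17, 31)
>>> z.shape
(7, 5)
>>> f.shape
(5, 7)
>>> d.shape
(31, 17, 31)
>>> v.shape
(31,)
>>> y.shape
(29, 5, 31)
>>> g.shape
(19, 29)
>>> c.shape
(31, 5, 31)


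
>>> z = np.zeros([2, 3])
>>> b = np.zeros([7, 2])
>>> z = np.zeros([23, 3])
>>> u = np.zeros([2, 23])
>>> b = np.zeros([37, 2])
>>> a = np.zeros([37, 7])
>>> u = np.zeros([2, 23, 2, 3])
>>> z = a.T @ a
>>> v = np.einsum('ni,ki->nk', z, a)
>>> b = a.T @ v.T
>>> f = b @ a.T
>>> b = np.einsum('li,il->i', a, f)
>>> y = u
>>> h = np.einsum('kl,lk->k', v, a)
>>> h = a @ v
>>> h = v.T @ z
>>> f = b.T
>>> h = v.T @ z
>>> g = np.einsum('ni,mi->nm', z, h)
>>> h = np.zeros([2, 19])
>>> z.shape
(7, 7)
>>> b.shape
(7,)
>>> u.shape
(2, 23, 2, 3)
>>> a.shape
(37, 7)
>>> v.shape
(7, 37)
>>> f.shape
(7,)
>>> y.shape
(2, 23, 2, 3)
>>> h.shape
(2, 19)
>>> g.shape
(7, 37)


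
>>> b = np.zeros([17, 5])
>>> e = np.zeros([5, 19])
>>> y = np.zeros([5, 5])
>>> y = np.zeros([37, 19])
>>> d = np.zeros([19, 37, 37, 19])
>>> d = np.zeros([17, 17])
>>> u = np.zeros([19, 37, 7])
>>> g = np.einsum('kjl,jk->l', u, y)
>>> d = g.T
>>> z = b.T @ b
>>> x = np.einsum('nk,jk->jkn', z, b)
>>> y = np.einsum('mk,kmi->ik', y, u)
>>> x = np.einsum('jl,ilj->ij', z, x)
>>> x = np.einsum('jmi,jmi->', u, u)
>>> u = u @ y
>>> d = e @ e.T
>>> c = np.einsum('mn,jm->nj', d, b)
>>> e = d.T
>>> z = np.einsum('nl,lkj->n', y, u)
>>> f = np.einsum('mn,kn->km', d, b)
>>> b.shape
(17, 5)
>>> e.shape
(5, 5)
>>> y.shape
(7, 19)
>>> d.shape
(5, 5)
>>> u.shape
(19, 37, 19)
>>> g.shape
(7,)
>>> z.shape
(7,)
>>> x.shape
()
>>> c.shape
(5, 17)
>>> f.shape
(17, 5)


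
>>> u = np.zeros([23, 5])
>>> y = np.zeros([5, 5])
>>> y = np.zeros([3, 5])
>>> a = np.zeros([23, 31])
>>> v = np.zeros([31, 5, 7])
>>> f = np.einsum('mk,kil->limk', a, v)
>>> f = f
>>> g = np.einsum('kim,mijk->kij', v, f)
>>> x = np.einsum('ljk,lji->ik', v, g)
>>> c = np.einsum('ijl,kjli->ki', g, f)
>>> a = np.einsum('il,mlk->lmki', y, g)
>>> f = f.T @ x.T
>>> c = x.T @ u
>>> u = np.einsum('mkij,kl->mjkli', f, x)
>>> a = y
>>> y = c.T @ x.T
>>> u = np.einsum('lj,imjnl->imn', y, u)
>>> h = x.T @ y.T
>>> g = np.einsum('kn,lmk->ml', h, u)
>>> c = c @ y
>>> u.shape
(31, 23, 7)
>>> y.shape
(5, 23)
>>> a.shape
(3, 5)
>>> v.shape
(31, 5, 7)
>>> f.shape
(31, 23, 5, 23)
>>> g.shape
(23, 31)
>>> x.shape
(23, 7)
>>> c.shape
(7, 23)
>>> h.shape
(7, 5)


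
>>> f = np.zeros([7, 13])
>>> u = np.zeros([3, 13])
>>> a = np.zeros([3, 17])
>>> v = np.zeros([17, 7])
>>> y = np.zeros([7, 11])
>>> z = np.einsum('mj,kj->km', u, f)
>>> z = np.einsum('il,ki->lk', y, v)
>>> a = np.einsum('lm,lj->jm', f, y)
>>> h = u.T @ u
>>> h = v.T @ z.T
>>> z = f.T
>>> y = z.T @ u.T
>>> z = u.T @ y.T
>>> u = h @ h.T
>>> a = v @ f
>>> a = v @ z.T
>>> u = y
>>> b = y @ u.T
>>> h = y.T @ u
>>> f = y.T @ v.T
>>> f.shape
(3, 17)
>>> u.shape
(7, 3)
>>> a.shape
(17, 13)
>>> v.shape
(17, 7)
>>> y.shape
(7, 3)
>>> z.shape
(13, 7)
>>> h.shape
(3, 3)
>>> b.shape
(7, 7)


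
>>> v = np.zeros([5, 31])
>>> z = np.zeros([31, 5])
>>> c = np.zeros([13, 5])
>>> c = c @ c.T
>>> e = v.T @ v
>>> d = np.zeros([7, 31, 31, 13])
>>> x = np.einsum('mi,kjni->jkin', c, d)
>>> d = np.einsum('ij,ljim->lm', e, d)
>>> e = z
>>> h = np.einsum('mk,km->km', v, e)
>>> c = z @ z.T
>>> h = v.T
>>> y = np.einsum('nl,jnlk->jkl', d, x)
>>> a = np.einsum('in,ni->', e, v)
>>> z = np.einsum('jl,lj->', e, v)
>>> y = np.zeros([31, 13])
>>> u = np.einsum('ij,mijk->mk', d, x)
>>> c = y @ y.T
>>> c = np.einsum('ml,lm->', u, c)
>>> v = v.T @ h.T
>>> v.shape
(31, 31)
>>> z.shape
()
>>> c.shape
()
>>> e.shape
(31, 5)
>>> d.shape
(7, 13)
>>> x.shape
(31, 7, 13, 31)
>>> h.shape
(31, 5)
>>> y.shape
(31, 13)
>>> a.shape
()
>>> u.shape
(31, 31)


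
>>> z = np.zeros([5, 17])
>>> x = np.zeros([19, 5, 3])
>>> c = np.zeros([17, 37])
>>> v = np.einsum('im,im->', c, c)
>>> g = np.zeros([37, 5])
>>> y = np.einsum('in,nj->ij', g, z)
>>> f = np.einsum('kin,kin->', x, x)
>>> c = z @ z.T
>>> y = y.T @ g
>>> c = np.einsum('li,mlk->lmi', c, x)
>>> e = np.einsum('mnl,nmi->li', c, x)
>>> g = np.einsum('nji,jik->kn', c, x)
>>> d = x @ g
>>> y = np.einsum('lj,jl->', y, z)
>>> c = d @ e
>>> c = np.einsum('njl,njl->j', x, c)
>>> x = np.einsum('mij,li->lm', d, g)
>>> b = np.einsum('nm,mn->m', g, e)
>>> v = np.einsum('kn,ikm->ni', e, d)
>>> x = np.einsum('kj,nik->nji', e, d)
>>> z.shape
(5, 17)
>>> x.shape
(19, 3, 5)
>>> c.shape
(5,)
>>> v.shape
(3, 19)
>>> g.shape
(3, 5)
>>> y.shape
()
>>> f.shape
()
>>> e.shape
(5, 3)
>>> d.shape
(19, 5, 5)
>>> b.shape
(5,)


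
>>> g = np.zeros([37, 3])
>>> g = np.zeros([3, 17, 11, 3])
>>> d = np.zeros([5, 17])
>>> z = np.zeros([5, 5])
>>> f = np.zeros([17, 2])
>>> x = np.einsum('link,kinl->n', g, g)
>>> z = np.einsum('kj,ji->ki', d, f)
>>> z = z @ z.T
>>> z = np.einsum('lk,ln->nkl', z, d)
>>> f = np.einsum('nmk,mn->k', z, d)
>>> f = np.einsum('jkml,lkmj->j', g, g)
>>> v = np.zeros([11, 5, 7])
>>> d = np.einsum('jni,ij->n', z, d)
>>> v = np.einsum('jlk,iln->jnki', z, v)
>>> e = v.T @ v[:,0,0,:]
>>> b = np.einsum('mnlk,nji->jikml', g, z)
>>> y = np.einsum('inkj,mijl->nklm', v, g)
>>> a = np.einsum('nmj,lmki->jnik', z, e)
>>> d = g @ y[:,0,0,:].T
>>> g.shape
(3, 17, 11, 3)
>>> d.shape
(3, 17, 11, 7)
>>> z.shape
(17, 5, 5)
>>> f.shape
(3,)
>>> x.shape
(11,)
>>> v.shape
(17, 7, 5, 11)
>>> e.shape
(11, 5, 7, 11)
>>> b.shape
(5, 5, 3, 3, 11)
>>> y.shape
(7, 5, 3, 3)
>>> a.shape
(5, 17, 11, 7)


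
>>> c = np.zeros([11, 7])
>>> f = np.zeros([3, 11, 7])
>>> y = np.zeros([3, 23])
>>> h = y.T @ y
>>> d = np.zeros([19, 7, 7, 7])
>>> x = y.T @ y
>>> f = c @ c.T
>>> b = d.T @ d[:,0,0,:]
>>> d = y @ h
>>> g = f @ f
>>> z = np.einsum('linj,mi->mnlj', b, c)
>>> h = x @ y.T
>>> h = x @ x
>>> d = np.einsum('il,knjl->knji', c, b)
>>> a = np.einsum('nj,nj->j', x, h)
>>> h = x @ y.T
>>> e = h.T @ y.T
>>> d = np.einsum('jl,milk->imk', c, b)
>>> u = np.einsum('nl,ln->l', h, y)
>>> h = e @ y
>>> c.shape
(11, 7)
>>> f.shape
(11, 11)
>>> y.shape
(3, 23)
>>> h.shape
(3, 23)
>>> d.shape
(7, 7, 7)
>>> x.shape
(23, 23)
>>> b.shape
(7, 7, 7, 7)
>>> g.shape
(11, 11)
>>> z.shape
(11, 7, 7, 7)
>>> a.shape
(23,)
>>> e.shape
(3, 3)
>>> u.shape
(3,)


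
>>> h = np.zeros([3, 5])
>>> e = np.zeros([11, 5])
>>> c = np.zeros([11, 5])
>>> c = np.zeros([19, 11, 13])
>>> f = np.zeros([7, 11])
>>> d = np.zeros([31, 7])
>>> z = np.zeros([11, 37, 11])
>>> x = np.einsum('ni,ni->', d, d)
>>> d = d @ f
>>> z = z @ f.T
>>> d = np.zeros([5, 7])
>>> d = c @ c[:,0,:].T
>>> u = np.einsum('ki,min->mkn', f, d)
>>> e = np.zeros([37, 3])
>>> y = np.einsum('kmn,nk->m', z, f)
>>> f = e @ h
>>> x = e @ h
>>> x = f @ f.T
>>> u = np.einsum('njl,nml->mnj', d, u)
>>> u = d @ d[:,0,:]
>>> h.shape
(3, 5)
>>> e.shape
(37, 3)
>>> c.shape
(19, 11, 13)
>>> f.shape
(37, 5)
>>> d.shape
(19, 11, 19)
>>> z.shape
(11, 37, 7)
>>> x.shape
(37, 37)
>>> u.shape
(19, 11, 19)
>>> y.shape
(37,)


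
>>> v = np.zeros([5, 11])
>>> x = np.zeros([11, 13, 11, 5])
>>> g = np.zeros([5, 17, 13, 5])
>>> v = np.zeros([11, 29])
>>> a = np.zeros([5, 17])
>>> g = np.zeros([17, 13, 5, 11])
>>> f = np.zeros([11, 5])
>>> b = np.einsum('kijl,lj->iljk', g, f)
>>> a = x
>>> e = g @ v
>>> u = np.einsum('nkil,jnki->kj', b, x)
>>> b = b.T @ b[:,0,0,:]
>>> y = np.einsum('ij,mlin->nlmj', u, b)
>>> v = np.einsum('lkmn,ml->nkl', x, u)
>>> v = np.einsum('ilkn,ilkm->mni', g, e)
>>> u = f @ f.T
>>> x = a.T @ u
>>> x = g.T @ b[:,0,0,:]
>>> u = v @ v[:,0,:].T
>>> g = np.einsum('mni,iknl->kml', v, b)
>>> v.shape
(29, 11, 17)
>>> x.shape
(11, 5, 13, 17)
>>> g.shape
(5, 29, 17)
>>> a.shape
(11, 13, 11, 5)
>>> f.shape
(11, 5)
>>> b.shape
(17, 5, 11, 17)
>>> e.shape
(17, 13, 5, 29)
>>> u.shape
(29, 11, 29)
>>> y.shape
(17, 5, 17, 11)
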